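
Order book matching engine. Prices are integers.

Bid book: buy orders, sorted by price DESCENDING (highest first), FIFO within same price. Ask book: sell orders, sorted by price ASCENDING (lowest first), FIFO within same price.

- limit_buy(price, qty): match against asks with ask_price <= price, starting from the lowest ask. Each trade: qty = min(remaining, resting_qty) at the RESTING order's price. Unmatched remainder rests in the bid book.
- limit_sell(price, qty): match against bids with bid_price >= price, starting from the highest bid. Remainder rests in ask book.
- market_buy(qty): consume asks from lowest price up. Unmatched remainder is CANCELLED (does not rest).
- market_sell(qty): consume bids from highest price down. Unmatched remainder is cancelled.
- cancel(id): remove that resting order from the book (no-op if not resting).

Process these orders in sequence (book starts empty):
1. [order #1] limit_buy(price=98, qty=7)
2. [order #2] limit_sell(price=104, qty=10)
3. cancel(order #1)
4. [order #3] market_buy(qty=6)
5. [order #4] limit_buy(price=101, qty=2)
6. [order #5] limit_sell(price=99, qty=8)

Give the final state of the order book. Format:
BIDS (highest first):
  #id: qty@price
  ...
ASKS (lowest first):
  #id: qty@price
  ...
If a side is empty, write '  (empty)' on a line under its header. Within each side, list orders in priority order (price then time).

Answer: BIDS (highest first):
  (empty)
ASKS (lowest first):
  #5: 6@99
  #2: 4@104

Derivation:
After op 1 [order #1] limit_buy(price=98, qty=7): fills=none; bids=[#1:7@98] asks=[-]
After op 2 [order #2] limit_sell(price=104, qty=10): fills=none; bids=[#1:7@98] asks=[#2:10@104]
After op 3 cancel(order #1): fills=none; bids=[-] asks=[#2:10@104]
After op 4 [order #3] market_buy(qty=6): fills=#3x#2:6@104; bids=[-] asks=[#2:4@104]
After op 5 [order #4] limit_buy(price=101, qty=2): fills=none; bids=[#4:2@101] asks=[#2:4@104]
After op 6 [order #5] limit_sell(price=99, qty=8): fills=#4x#5:2@101; bids=[-] asks=[#5:6@99 #2:4@104]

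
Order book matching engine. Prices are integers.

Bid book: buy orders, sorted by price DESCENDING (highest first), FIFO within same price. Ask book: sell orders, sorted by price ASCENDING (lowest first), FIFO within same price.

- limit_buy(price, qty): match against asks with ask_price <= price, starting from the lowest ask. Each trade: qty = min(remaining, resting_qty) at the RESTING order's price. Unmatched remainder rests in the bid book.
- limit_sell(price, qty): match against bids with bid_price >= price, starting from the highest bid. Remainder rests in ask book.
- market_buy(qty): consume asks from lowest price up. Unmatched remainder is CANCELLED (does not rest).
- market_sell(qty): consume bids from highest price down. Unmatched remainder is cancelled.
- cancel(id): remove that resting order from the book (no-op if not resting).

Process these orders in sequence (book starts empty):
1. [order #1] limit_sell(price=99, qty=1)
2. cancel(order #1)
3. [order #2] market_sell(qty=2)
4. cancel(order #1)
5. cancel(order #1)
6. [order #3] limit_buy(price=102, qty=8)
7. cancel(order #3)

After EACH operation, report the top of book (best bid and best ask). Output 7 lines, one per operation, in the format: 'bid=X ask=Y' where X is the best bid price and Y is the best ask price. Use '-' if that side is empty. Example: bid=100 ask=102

Answer: bid=- ask=99
bid=- ask=-
bid=- ask=-
bid=- ask=-
bid=- ask=-
bid=102 ask=-
bid=- ask=-

Derivation:
After op 1 [order #1] limit_sell(price=99, qty=1): fills=none; bids=[-] asks=[#1:1@99]
After op 2 cancel(order #1): fills=none; bids=[-] asks=[-]
After op 3 [order #2] market_sell(qty=2): fills=none; bids=[-] asks=[-]
After op 4 cancel(order #1): fills=none; bids=[-] asks=[-]
After op 5 cancel(order #1): fills=none; bids=[-] asks=[-]
After op 6 [order #3] limit_buy(price=102, qty=8): fills=none; bids=[#3:8@102] asks=[-]
After op 7 cancel(order #3): fills=none; bids=[-] asks=[-]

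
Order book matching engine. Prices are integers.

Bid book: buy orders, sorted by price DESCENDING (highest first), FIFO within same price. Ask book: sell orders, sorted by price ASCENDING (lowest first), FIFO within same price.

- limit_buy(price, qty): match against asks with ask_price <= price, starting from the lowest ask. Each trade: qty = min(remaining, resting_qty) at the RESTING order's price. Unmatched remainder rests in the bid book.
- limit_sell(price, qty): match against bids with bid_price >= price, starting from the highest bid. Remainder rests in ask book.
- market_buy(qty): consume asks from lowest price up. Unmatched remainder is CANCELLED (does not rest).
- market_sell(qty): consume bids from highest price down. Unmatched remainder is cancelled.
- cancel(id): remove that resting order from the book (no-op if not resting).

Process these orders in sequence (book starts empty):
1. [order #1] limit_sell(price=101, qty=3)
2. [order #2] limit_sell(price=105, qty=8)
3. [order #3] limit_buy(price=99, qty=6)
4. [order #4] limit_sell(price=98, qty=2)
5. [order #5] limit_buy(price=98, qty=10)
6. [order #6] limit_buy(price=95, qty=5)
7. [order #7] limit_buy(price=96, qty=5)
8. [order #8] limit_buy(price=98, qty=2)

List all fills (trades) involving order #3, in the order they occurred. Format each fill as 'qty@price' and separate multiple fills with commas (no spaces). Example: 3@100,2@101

After op 1 [order #1] limit_sell(price=101, qty=3): fills=none; bids=[-] asks=[#1:3@101]
After op 2 [order #2] limit_sell(price=105, qty=8): fills=none; bids=[-] asks=[#1:3@101 #2:8@105]
After op 3 [order #3] limit_buy(price=99, qty=6): fills=none; bids=[#3:6@99] asks=[#1:3@101 #2:8@105]
After op 4 [order #4] limit_sell(price=98, qty=2): fills=#3x#4:2@99; bids=[#3:4@99] asks=[#1:3@101 #2:8@105]
After op 5 [order #5] limit_buy(price=98, qty=10): fills=none; bids=[#3:4@99 #5:10@98] asks=[#1:3@101 #2:8@105]
After op 6 [order #6] limit_buy(price=95, qty=5): fills=none; bids=[#3:4@99 #5:10@98 #6:5@95] asks=[#1:3@101 #2:8@105]
After op 7 [order #7] limit_buy(price=96, qty=5): fills=none; bids=[#3:4@99 #5:10@98 #7:5@96 #6:5@95] asks=[#1:3@101 #2:8@105]
After op 8 [order #8] limit_buy(price=98, qty=2): fills=none; bids=[#3:4@99 #5:10@98 #8:2@98 #7:5@96 #6:5@95] asks=[#1:3@101 #2:8@105]

Answer: 2@99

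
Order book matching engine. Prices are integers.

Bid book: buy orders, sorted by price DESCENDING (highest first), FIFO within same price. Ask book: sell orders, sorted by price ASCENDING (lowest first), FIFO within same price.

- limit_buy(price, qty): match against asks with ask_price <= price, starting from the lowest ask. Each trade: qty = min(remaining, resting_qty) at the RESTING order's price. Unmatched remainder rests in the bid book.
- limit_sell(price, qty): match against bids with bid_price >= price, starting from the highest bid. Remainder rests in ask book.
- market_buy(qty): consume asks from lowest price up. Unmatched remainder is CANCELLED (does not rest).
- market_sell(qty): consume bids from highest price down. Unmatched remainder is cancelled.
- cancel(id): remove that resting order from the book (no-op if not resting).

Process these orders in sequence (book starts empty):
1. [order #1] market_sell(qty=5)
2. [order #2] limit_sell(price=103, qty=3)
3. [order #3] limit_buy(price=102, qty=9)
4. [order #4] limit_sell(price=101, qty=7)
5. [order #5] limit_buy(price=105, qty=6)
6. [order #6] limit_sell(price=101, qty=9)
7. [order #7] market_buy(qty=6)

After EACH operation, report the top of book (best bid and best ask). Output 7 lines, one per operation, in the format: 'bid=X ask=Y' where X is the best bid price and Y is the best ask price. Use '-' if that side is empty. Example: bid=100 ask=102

After op 1 [order #1] market_sell(qty=5): fills=none; bids=[-] asks=[-]
After op 2 [order #2] limit_sell(price=103, qty=3): fills=none; bids=[-] asks=[#2:3@103]
After op 3 [order #3] limit_buy(price=102, qty=9): fills=none; bids=[#3:9@102] asks=[#2:3@103]
After op 4 [order #4] limit_sell(price=101, qty=7): fills=#3x#4:7@102; bids=[#3:2@102] asks=[#2:3@103]
After op 5 [order #5] limit_buy(price=105, qty=6): fills=#5x#2:3@103; bids=[#5:3@105 #3:2@102] asks=[-]
After op 6 [order #6] limit_sell(price=101, qty=9): fills=#5x#6:3@105 #3x#6:2@102; bids=[-] asks=[#6:4@101]
After op 7 [order #7] market_buy(qty=6): fills=#7x#6:4@101; bids=[-] asks=[-]

Answer: bid=- ask=-
bid=- ask=103
bid=102 ask=103
bid=102 ask=103
bid=105 ask=-
bid=- ask=101
bid=- ask=-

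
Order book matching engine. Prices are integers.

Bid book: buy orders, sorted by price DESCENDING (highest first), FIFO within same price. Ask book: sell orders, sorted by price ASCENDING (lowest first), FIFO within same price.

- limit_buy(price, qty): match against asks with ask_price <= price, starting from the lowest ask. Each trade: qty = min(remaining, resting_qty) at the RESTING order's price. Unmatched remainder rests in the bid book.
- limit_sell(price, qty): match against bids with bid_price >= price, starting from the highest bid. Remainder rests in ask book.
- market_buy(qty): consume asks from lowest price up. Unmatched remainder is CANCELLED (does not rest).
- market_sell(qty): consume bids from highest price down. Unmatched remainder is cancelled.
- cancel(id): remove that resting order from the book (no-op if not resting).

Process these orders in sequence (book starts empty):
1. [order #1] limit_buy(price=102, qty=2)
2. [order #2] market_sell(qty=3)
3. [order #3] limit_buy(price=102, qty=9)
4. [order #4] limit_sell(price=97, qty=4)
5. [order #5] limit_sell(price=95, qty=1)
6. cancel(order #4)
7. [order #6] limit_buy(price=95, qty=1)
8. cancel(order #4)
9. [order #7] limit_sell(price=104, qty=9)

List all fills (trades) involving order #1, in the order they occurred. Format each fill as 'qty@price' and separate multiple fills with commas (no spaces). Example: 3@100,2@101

Answer: 2@102

Derivation:
After op 1 [order #1] limit_buy(price=102, qty=2): fills=none; bids=[#1:2@102] asks=[-]
After op 2 [order #2] market_sell(qty=3): fills=#1x#2:2@102; bids=[-] asks=[-]
After op 3 [order #3] limit_buy(price=102, qty=9): fills=none; bids=[#3:9@102] asks=[-]
After op 4 [order #4] limit_sell(price=97, qty=4): fills=#3x#4:4@102; bids=[#3:5@102] asks=[-]
After op 5 [order #5] limit_sell(price=95, qty=1): fills=#3x#5:1@102; bids=[#3:4@102] asks=[-]
After op 6 cancel(order #4): fills=none; bids=[#3:4@102] asks=[-]
After op 7 [order #6] limit_buy(price=95, qty=1): fills=none; bids=[#3:4@102 #6:1@95] asks=[-]
After op 8 cancel(order #4): fills=none; bids=[#3:4@102 #6:1@95] asks=[-]
After op 9 [order #7] limit_sell(price=104, qty=9): fills=none; bids=[#3:4@102 #6:1@95] asks=[#7:9@104]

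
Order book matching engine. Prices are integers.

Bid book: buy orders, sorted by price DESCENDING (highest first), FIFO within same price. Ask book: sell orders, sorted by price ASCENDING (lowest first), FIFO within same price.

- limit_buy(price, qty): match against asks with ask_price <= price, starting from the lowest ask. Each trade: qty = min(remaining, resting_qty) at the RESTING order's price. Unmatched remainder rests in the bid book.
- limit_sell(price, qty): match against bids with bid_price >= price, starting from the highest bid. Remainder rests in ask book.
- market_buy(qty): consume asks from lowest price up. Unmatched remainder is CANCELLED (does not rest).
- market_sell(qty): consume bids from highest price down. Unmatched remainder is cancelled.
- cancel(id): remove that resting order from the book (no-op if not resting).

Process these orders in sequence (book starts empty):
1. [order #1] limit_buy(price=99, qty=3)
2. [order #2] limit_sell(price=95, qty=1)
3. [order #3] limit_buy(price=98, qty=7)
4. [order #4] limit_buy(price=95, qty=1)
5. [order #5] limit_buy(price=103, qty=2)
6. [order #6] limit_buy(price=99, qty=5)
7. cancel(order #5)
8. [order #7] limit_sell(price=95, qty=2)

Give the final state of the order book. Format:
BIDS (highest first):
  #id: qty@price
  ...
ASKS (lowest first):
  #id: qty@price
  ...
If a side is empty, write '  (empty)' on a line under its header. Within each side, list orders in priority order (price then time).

Answer: BIDS (highest first):
  #6: 5@99
  #3: 7@98
  #4: 1@95
ASKS (lowest first):
  (empty)

Derivation:
After op 1 [order #1] limit_buy(price=99, qty=3): fills=none; bids=[#1:3@99] asks=[-]
After op 2 [order #2] limit_sell(price=95, qty=1): fills=#1x#2:1@99; bids=[#1:2@99] asks=[-]
After op 3 [order #3] limit_buy(price=98, qty=7): fills=none; bids=[#1:2@99 #3:7@98] asks=[-]
After op 4 [order #4] limit_buy(price=95, qty=1): fills=none; bids=[#1:2@99 #3:7@98 #4:1@95] asks=[-]
After op 5 [order #5] limit_buy(price=103, qty=2): fills=none; bids=[#5:2@103 #1:2@99 #3:7@98 #4:1@95] asks=[-]
After op 6 [order #6] limit_buy(price=99, qty=5): fills=none; bids=[#5:2@103 #1:2@99 #6:5@99 #3:7@98 #4:1@95] asks=[-]
After op 7 cancel(order #5): fills=none; bids=[#1:2@99 #6:5@99 #3:7@98 #4:1@95] asks=[-]
After op 8 [order #7] limit_sell(price=95, qty=2): fills=#1x#7:2@99; bids=[#6:5@99 #3:7@98 #4:1@95] asks=[-]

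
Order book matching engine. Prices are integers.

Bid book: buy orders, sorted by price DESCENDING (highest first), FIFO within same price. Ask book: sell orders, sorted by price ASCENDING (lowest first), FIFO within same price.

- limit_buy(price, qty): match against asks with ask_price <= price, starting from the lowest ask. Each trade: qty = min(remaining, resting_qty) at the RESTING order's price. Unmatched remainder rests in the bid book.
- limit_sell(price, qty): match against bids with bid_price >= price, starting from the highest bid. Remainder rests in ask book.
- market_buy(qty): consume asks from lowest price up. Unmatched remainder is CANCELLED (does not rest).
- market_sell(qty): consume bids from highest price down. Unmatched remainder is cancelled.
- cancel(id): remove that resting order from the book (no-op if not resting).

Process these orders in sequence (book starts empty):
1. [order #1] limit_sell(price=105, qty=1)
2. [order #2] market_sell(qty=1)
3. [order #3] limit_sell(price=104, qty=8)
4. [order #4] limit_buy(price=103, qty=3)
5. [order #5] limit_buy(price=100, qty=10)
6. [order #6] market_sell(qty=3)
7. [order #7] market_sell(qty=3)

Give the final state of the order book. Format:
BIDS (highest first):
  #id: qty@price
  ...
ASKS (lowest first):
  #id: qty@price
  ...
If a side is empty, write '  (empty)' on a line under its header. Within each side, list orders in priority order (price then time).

Answer: BIDS (highest first):
  #5: 7@100
ASKS (lowest first):
  #3: 8@104
  #1: 1@105

Derivation:
After op 1 [order #1] limit_sell(price=105, qty=1): fills=none; bids=[-] asks=[#1:1@105]
After op 2 [order #2] market_sell(qty=1): fills=none; bids=[-] asks=[#1:1@105]
After op 3 [order #3] limit_sell(price=104, qty=8): fills=none; bids=[-] asks=[#3:8@104 #1:1@105]
After op 4 [order #4] limit_buy(price=103, qty=3): fills=none; bids=[#4:3@103] asks=[#3:8@104 #1:1@105]
After op 5 [order #5] limit_buy(price=100, qty=10): fills=none; bids=[#4:3@103 #5:10@100] asks=[#3:8@104 #1:1@105]
After op 6 [order #6] market_sell(qty=3): fills=#4x#6:3@103; bids=[#5:10@100] asks=[#3:8@104 #1:1@105]
After op 7 [order #7] market_sell(qty=3): fills=#5x#7:3@100; bids=[#5:7@100] asks=[#3:8@104 #1:1@105]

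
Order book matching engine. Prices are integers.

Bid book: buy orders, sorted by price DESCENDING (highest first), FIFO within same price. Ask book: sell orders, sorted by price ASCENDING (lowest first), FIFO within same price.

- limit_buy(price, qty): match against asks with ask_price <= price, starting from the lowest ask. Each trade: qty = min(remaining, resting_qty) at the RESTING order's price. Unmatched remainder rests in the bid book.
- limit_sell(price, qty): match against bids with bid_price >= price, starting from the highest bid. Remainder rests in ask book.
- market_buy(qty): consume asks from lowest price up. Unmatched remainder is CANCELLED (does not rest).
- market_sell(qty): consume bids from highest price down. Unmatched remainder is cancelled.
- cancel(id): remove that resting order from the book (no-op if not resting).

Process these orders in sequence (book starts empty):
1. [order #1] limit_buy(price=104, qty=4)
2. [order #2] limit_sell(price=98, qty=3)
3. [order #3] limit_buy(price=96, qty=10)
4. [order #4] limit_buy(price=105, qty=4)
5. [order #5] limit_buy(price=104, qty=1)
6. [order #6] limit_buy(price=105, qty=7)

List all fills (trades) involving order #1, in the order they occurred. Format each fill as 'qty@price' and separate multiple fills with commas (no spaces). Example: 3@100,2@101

Answer: 3@104

Derivation:
After op 1 [order #1] limit_buy(price=104, qty=4): fills=none; bids=[#1:4@104] asks=[-]
After op 2 [order #2] limit_sell(price=98, qty=3): fills=#1x#2:3@104; bids=[#1:1@104] asks=[-]
After op 3 [order #3] limit_buy(price=96, qty=10): fills=none; bids=[#1:1@104 #3:10@96] asks=[-]
After op 4 [order #4] limit_buy(price=105, qty=4): fills=none; bids=[#4:4@105 #1:1@104 #3:10@96] asks=[-]
After op 5 [order #5] limit_buy(price=104, qty=1): fills=none; bids=[#4:4@105 #1:1@104 #5:1@104 #3:10@96] asks=[-]
After op 6 [order #6] limit_buy(price=105, qty=7): fills=none; bids=[#4:4@105 #6:7@105 #1:1@104 #5:1@104 #3:10@96] asks=[-]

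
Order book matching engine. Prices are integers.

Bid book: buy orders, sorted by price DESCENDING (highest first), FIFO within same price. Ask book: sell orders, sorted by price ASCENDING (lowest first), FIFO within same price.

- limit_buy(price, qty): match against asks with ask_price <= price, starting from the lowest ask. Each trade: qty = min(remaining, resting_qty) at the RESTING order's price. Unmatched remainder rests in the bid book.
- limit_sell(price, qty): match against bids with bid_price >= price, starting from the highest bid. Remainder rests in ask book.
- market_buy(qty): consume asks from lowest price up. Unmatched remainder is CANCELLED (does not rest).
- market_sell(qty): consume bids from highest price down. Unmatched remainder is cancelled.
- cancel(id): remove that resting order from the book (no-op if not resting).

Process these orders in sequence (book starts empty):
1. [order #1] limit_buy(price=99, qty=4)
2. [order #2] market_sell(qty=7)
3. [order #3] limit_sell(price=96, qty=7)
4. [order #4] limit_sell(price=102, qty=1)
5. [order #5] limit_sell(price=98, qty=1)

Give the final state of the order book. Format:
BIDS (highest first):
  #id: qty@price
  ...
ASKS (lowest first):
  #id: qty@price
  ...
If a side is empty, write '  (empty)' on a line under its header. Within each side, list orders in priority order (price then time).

After op 1 [order #1] limit_buy(price=99, qty=4): fills=none; bids=[#1:4@99] asks=[-]
After op 2 [order #2] market_sell(qty=7): fills=#1x#2:4@99; bids=[-] asks=[-]
After op 3 [order #3] limit_sell(price=96, qty=7): fills=none; bids=[-] asks=[#3:7@96]
After op 4 [order #4] limit_sell(price=102, qty=1): fills=none; bids=[-] asks=[#3:7@96 #4:1@102]
After op 5 [order #5] limit_sell(price=98, qty=1): fills=none; bids=[-] asks=[#3:7@96 #5:1@98 #4:1@102]

Answer: BIDS (highest first):
  (empty)
ASKS (lowest first):
  #3: 7@96
  #5: 1@98
  #4: 1@102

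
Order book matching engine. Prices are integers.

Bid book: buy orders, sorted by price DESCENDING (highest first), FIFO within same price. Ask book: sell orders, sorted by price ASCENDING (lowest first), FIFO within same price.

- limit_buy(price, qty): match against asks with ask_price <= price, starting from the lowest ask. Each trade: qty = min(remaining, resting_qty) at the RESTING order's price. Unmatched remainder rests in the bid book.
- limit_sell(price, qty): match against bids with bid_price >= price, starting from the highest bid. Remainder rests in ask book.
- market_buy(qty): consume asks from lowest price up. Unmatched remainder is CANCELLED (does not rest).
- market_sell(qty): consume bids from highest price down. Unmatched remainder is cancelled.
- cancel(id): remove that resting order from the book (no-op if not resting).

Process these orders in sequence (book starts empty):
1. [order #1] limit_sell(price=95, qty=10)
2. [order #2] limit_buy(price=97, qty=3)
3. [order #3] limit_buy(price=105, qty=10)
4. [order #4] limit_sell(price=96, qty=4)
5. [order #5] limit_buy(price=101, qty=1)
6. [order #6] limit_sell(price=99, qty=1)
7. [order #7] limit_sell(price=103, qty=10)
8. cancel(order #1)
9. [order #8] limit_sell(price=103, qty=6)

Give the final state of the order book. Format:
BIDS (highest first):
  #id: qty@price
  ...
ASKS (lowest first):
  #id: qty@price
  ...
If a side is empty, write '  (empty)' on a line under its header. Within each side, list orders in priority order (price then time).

Answer: BIDS (highest first):
  (empty)
ASKS (lowest first):
  #6: 1@99
  #7: 10@103
  #8: 6@103

Derivation:
After op 1 [order #1] limit_sell(price=95, qty=10): fills=none; bids=[-] asks=[#1:10@95]
After op 2 [order #2] limit_buy(price=97, qty=3): fills=#2x#1:3@95; bids=[-] asks=[#1:7@95]
After op 3 [order #3] limit_buy(price=105, qty=10): fills=#3x#1:7@95; bids=[#3:3@105] asks=[-]
After op 4 [order #4] limit_sell(price=96, qty=4): fills=#3x#4:3@105; bids=[-] asks=[#4:1@96]
After op 5 [order #5] limit_buy(price=101, qty=1): fills=#5x#4:1@96; bids=[-] asks=[-]
After op 6 [order #6] limit_sell(price=99, qty=1): fills=none; bids=[-] asks=[#6:1@99]
After op 7 [order #7] limit_sell(price=103, qty=10): fills=none; bids=[-] asks=[#6:1@99 #7:10@103]
After op 8 cancel(order #1): fills=none; bids=[-] asks=[#6:1@99 #7:10@103]
After op 9 [order #8] limit_sell(price=103, qty=6): fills=none; bids=[-] asks=[#6:1@99 #7:10@103 #8:6@103]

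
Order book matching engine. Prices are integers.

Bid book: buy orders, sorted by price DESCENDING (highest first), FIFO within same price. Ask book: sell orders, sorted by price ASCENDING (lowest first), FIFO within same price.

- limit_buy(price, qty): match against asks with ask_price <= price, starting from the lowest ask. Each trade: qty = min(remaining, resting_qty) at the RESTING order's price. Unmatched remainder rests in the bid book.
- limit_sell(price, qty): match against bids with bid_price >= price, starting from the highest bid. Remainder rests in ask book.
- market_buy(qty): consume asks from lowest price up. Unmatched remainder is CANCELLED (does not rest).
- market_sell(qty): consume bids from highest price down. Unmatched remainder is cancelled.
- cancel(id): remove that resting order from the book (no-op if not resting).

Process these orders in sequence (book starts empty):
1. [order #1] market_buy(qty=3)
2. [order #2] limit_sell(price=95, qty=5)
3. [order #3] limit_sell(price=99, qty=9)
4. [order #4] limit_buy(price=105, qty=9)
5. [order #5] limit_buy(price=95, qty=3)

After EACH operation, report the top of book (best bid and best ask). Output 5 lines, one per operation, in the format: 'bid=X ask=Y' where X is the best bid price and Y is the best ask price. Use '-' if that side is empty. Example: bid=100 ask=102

Answer: bid=- ask=-
bid=- ask=95
bid=- ask=95
bid=- ask=99
bid=95 ask=99

Derivation:
After op 1 [order #1] market_buy(qty=3): fills=none; bids=[-] asks=[-]
After op 2 [order #2] limit_sell(price=95, qty=5): fills=none; bids=[-] asks=[#2:5@95]
After op 3 [order #3] limit_sell(price=99, qty=9): fills=none; bids=[-] asks=[#2:5@95 #3:9@99]
After op 4 [order #4] limit_buy(price=105, qty=9): fills=#4x#2:5@95 #4x#3:4@99; bids=[-] asks=[#3:5@99]
After op 5 [order #5] limit_buy(price=95, qty=3): fills=none; bids=[#5:3@95] asks=[#3:5@99]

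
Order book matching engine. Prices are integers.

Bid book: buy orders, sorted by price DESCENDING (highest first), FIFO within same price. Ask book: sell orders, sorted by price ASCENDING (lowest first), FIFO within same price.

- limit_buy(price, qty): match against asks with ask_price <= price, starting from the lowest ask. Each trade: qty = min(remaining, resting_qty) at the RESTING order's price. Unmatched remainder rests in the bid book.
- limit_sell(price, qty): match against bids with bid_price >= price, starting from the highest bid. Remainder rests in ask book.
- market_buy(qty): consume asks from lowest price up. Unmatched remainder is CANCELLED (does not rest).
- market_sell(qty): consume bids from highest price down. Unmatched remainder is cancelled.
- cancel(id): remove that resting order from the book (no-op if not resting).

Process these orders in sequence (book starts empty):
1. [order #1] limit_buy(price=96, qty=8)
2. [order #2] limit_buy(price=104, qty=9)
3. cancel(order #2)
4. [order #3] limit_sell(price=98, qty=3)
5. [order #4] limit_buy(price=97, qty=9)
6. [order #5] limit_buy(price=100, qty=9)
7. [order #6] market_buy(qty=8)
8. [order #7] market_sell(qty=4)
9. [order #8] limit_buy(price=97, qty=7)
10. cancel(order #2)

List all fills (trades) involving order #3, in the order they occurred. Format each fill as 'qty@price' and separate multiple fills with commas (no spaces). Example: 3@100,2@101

Answer: 3@98

Derivation:
After op 1 [order #1] limit_buy(price=96, qty=8): fills=none; bids=[#1:8@96] asks=[-]
After op 2 [order #2] limit_buy(price=104, qty=9): fills=none; bids=[#2:9@104 #1:8@96] asks=[-]
After op 3 cancel(order #2): fills=none; bids=[#1:8@96] asks=[-]
After op 4 [order #3] limit_sell(price=98, qty=3): fills=none; bids=[#1:8@96] asks=[#3:3@98]
After op 5 [order #4] limit_buy(price=97, qty=9): fills=none; bids=[#4:9@97 #1:8@96] asks=[#3:3@98]
After op 6 [order #5] limit_buy(price=100, qty=9): fills=#5x#3:3@98; bids=[#5:6@100 #4:9@97 #1:8@96] asks=[-]
After op 7 [order #6] market_buy(qty=8): fills=none; bids=[#5:6@100 #4:9@97 #1:8@96] asks=[-]
After op 8 [order #7] market_sell(qty=4): fills=#5x#7:4@100; bids=[#5:2@100 #4:9@97 #1:8@96] asks=[-]
After op 9 [order #8] limit_buy(price=97, qty=7): fills=none; bids=[#5:2@100 #4:9@97 #8:7@97 #1:8@96] asks=[-]
After op 10 cancel(order #2): fills=none; bids=[#5:2@100 #4:9@97 #8:7@97 #1:8@96] asks=[-]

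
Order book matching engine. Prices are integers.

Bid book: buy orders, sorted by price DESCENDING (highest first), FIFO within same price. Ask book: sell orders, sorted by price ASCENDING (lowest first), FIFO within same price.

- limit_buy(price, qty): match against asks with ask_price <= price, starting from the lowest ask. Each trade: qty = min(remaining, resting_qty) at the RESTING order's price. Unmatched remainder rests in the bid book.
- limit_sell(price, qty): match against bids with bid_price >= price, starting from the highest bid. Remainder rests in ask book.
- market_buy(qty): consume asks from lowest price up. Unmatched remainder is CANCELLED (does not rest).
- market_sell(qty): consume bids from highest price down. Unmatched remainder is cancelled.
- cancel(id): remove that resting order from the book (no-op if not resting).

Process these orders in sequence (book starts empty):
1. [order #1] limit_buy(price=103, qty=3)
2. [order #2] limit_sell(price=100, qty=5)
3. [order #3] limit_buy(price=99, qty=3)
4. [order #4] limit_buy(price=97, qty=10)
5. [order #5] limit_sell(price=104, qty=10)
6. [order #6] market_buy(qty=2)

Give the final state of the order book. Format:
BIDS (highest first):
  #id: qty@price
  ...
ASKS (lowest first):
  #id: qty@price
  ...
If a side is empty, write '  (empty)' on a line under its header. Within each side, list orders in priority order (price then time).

After op 1 [order #1] limit_buy(price=103, qty=3): fills=none; bids=[#1:3@103] asks=[-]
After op 2 [order #2] limit_sell(price=100, qty=5): fills=#1x#2:3@103; bids=[-] asks=[#2:2@100]
After op 3 [order #3] limit_buy(price=99, qty=3): fills=none; bids=[#3:3@99] asks=[#2:2@100]
After op 4 [order #4] limit_buy(price=97, qty=10): fills=none; bids=[#3:3@99 #4:10@97] asks=[#2:2@100]
After op 5 [order #5] limit_sell(price=104, qty=10): fills=none; bids=[#3:3@99 #4:10@97] asks=[#2:2@100 #5:10@104]
After op 6 [order #6] market_buy(qty=2): fills=#6x#2:2@100; bids=[#3:3@99 #4:10@97] asks=[#5:10@104]

Answer: BIDS (highest first):
  #3: 3@99
  #4: 10@97
ASKS (lowest first):
  #5: 10@104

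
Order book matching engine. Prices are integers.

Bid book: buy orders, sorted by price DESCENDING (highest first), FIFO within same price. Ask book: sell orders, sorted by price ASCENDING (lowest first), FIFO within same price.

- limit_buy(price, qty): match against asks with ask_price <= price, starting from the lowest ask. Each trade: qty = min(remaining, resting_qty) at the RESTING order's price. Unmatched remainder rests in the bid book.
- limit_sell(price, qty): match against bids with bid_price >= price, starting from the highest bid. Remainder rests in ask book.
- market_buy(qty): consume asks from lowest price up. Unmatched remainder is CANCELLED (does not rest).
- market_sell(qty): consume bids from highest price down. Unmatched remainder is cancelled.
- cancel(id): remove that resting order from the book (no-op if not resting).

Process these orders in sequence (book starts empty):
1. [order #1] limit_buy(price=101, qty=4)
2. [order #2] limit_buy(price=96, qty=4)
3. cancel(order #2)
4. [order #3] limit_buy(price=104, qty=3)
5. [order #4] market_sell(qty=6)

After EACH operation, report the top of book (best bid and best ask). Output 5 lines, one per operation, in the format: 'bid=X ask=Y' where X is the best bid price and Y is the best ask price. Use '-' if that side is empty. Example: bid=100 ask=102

After op 1 [order #1] limit_buy(price=101, qty=4): fills=none; bids=[#1:4@101] asks=[-]
After op 2 [order #2] limit_buy(price=96, qty=4): fills=none; bids=[#1:4@101 #2:4@96] asks=[-]
After op 3 cancel(order #2): fills=none; bids=[#1:4@101] asks=[-]
After op 4 [order #3] limit_buy(price=104, qty=3): fills=none; bids=[#3:3@104 #1:4@101] asks=[-]
After op 5 [order #4] market_sell(qty=6): fills=#3x#4:3@104 #1x#4:3@101; bids=[#1:1@101] asks=[-]

Answer: bid=101 ask=-
bid=101 ask=-
bid=101 ask=-
bid=104 ask=-
bid=101 ask=-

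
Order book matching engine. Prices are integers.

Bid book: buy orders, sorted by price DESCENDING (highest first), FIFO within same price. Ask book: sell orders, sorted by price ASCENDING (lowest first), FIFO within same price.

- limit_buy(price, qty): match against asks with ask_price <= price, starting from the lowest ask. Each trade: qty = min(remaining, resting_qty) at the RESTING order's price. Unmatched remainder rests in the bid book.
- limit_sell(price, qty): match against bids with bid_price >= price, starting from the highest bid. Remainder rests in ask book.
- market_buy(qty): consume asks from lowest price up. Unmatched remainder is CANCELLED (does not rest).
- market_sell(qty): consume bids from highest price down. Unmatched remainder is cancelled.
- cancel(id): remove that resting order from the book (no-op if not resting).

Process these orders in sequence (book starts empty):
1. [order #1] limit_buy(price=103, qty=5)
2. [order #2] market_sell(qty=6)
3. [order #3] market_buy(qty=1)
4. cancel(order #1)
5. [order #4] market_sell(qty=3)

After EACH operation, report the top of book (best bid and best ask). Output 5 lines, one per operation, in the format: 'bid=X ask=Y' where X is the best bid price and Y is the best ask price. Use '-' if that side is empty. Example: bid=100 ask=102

After op 1 [order #1] limit_buy(price=103, qty=5): fills=none; bids=[#1:5@103] asks=[-]
After op 2 [order #2] market_sell(qty=6): fills=#1x#2:5@103; bids=[-] asks=[-]
After op 3 [order #3] market_buy(qty=1): fills=none; bids=[-] asks=[-]
After op 4 cancel(order #1): fills=none; bids=[-] asks=[-]
After op 5 [order #4] market_sell(qty=3): fills=none; bids=[-] asks=[-]

Answer: bid=103 ask=-
bid=- ask=-
bid=- ask=-
bid=- ask=-
bid=- ask=-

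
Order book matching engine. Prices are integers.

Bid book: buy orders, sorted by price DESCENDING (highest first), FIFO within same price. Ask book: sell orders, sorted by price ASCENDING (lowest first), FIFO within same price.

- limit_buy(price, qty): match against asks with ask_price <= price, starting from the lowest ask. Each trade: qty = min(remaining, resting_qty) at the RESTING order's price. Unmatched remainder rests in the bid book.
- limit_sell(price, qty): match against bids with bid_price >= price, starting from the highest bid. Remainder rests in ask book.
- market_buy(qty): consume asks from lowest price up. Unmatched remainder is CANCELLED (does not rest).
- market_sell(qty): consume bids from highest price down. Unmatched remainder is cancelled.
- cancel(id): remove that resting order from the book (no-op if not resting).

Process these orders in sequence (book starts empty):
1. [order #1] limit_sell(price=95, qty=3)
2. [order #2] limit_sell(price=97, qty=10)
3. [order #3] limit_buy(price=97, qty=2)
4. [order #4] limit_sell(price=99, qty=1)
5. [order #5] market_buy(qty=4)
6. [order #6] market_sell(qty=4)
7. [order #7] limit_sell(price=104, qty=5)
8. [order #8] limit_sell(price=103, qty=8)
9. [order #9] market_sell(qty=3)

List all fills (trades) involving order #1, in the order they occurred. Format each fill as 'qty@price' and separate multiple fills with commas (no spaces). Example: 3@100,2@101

After op 1 [order #1] limit_sell(price=95, qty=3): fills=none; bids=[-] asks=[#1:3@95]
After op 2 [order #2] limit_sell(price=97, qty=10): fills=none; bids=[-] asks=[#1:3@95 #2:10@97]
After op 3 [order #3] limit_buy(price=97, qty=2): fills=#3x#1:2@95; bids=[-] asks=[#1:1@95 #2:10@97]
After op 4 [order #4] limit_sell(price=99, qty=1): fills=none; bids=[-] asks=[#1:1@95 #2:10@97 #4:1@99]
After op 5 [order #5] market_buy(qty=4): fills=#5x#1:1@95 #5x#2:3@97; bids=[-] asks=[#2:7@97 #4:1@99]
After op 6 [order #6] market_sell(qty=4): fills=none; bids=[-] asks=[#2:7@97 #4:1@99]
After op 7 [order #7] limit_sell(price=104, qty=5): fills=none; bids=[-] asks=[#2:7@97 #4:1@99 #7:5@104]
After op 8 [order #8] limit_sell(price=103, qty=8): fills=none; bids=[-] asks=[#2:7@97 #4:1@99 #8:8@103 #7:5@104]
After op 9 [order #9] market_sell(qty=3): fills=none; bids=[-] asks=[#2:7@97 #4:1@99 #8:8@103 #7:5@104]

Answer: 2@95,1@95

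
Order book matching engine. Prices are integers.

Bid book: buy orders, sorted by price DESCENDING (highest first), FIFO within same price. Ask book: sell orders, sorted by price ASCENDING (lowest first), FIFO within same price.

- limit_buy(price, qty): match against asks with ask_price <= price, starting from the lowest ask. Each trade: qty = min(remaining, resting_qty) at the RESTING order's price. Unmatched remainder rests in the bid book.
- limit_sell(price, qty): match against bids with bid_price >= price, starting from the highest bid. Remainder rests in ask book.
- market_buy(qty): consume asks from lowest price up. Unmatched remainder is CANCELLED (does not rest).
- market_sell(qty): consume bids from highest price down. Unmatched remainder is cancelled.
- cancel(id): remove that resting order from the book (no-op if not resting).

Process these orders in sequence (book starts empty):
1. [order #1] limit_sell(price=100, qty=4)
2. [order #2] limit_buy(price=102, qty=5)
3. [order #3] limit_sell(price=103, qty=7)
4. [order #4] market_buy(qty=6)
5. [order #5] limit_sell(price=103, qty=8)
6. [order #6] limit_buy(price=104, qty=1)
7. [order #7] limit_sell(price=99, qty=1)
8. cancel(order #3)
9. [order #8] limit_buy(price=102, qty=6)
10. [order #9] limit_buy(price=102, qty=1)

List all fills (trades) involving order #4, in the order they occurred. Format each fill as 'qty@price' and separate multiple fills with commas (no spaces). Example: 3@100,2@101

After op 1 [order #1] limit_sell(price=100, qty=4): fills=none; bids=[-] asks=[#1:4@100]
After op 2 [order #2] limit_buy(price=102, qty=5): fills=#2x#1:4@100; bids=[#2:1@102] asks=[-]
After op 3 [order #3] limit_sell(price=103, qty=7): fills=none; bids=[#2:1@102] asks=[#3:7@103]
After op 4 [order #4] market_buy(qty=6): fills=#4x#3:6@103; bids=[#2:1@102] asks=[#3:1@103]
After op 5 [order #5] limit_sell(price=103, qty=8): fills=none; bids=[#2:1@102] asks=[#3:1@103 #5:8@103]
After op 6 [order #6] limit_buy(price=104, qty=1): fills=#6x#3:1@103; bids=[#2:1@102] asks=[#5:8@103]
After op 7 [order #7] limit_sell(price=99, qty=1): fills=#2x#7:1@102; bids=[-] asks=[#5:8@103]
After op 8 cancel(order #3): fills=none; bids=[-] asks=[#5:8@103]
After op 9 [order #8] limit_buy(price=102, qty=6): fills=none; bids=[#8:6@102] asks=[#5:8@103]
After op 10 [order #9] limit_buy(price=102, qty=1): fills=none; bids=[#8:6@102 #9:1@102] asks=[#5:8@103]

Answer: 6@103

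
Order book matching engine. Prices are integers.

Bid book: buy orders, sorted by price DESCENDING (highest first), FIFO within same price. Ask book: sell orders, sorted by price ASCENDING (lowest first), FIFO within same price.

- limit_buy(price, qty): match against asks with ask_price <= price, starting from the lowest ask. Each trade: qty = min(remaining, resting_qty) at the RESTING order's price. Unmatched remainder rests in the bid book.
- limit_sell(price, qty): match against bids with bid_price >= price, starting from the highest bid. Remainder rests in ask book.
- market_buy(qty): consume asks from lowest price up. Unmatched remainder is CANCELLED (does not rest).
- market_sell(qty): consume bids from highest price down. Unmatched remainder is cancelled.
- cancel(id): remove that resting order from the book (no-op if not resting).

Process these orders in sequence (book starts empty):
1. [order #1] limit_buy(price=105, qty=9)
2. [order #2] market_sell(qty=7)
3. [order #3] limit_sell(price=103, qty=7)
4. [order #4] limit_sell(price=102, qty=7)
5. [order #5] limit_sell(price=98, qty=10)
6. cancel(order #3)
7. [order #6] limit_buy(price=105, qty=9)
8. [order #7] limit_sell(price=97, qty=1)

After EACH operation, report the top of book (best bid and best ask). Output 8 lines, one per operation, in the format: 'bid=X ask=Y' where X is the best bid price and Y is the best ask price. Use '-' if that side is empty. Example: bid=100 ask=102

Answer: bid=105 ask=-
bid=105 ask=-
bid=- ask=103
bid=- ask=102
bid=- ask=98
bid=- ask=98
bid=- ask=98
bid=- ask=97

Derivation:
After op 1 [order #1] limit_buy(price=105, qty=9): fills=none; bids=[#1:9@105] asks=[-]
After op 2 [order #2] market_sell(qty=7): fills=#1x#2:7@105; bids=[#1:2@105] asks=[-]
After op 3 [order #3] limit_sell(price=103, qty=7): fills=#1x#3:2@105; bids=[-] asks=[#3:5@103]
After op 4 [order #4] limit_sell(price=102, qty=7): fills=none; bids=[-] asks=[#4:7@102 #3:5@103]
After op 5 [order #5] limit_sell(price=98, qty=10): fills=none; bids=[-] asks=[#5:10@98 #4:7@102 #3:5@103]
After op 6 cancel(order #3): fills=none; bids=[-] asks=[#5:10@98 #4:7@102]
After op 7 [order #6] limit_buy(price=105, qty=9): fills=#6x#5:9@98; bids=[-] asks=[#5:1@98 #4:7@102]
After op 8 [order #7] limit_sell(price=97, qty=1): fills=none; bids=[-] asks=[#7:1@97 #5:1@98 #4:7@102]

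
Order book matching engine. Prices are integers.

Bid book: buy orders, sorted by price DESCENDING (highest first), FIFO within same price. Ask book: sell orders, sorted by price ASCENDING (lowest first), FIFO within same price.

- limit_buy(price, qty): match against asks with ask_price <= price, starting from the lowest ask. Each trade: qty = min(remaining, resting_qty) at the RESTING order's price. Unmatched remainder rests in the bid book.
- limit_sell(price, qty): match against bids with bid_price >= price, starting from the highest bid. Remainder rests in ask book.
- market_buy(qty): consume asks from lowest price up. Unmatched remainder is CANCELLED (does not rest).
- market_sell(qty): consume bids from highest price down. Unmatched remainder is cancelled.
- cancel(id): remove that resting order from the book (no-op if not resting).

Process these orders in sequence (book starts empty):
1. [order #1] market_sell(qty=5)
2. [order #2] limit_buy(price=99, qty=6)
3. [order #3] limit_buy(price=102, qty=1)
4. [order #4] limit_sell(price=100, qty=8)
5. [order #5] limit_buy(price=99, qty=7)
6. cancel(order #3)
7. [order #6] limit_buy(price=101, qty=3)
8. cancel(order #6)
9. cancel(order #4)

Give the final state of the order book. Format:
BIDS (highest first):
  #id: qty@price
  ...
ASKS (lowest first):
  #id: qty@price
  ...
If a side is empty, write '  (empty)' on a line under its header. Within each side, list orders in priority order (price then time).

Answer: BIDS (highest first):
  #2: 6@99
  #5: 7@99
ASKS (lowest first):
  (empty)

Derivation:
After op 1 [order #1] market_sell(qty=5): fills=none; bids=[-] asks=[-]
After op 2 [order #2] limit_buy(price=99, qty=6): fills=none; bids=[#2:6@99] asks=[-]
After op 3 [order #3] limit_buy(price=102, qty=1): fills=none; bids=[#3:1@102 #2:6@99] asks=[-]
After op 4 [order #4] limit_sell(price=100, qty=8): fills=#3x#4:1@102; bids=[#2:6@99] asks=[#4:7@100]
After op 5 [order #5] limit_buy(price=99, qty=7): fills=none; bids=[#2:6@99 #5:7@99] asks=[#4:7@100]
After op 6 cancel(order #3): fills=none; bids=[#2:6@99 #5:7@99] asks=[#4:7@100]
After op 7 [order #6] limit_buy(price=101, qty=3): fills=#6x#4:3@100; bids=[#2:6@99 #5:7@99] asks=[#4:4@100]
After op 8 cancel(order #6): fills=none; bids=[#2:6@99 #5:7@99] asks=[#4:4@100]
After op 9 cancel(order #4): fills=none; bids=[#2:6@99 #5:7@99] asks=[-]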